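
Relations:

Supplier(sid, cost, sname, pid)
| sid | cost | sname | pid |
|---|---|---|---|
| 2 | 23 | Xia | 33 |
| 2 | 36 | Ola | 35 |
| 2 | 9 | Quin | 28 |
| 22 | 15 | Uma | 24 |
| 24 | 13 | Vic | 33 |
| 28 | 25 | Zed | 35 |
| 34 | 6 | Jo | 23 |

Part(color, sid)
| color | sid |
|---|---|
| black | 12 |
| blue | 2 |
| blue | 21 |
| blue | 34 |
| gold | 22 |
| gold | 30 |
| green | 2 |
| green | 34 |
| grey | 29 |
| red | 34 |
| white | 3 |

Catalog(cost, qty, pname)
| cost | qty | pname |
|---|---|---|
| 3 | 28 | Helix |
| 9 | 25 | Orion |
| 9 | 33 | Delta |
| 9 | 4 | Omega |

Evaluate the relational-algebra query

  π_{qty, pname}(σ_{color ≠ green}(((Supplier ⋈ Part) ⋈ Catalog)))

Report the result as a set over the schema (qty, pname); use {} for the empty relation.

{(25, Orion), (33, Delta), (4, Omega)}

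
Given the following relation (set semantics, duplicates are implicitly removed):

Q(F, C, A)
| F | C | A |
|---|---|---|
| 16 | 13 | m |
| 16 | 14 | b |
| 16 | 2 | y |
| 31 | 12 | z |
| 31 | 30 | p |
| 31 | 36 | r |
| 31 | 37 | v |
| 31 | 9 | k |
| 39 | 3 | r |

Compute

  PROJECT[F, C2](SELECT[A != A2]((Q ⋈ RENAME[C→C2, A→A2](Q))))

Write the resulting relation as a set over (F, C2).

ρ[C→C2, A→A2]: schema becomes (F, C2, A2); tuples unchanged.
Natural join on F: {(16, 13, m, 13, m), (16, 13, m, 14, b), (16, 13, m, 2, y), (16, 14, b, 13, m), (16, 14, b, 14, b), (16, 14, b, 2, y), (16, 2, y, 13, m), (16, 2, y, 14, b), (16, 2, y, 2, y), (31, 12, z, 12, z), (31, 12, z, 30, p), (31, 12, z, 36, r), (31, 12, z, 37, v), (31, 12, z, 9, k), (31, 30, p, 12, z), (31, 30, p, 30, p), (31, 30, p, 36, r), (31, 30, p, 37, v), (31, 30, p, 9, k), (31, 36, r, 12, z), (31, 36, r, 30, p), (31, 36, r, 36, r), (31, 36, r, 37, v), (31, 36, r, 9, k), (31, 37, v, 12, z), (31, 37, v, 30, p), (31, 37, v, 36, r), (31, 37, v, 37, v), (31, 37, v, 9, k), (31, 9, k, 12, z), (31, 9, k, 30, p), (31, 9, k, 36, r), (31, 9, k, 37, v), (31, 9, k, 9, k), (39, 3, r, 3, r)}
Apply σ_{A != A2}; surviving tuples: {(16, 13, m, 14, b), (16, 13, m, 2, y), (16, 14, b, 13, m), (16, 14, b, 2, y), (16, 2, y, 13, m), (16, 2, y, 14, b), (31, 12, z, 30, p), (31, 12, z, 36, r), (31, 12, z, 37, v), (31, 12, z, 9, k), (31, 30, p, 12, z), (31, 30, p, 36, r), (31, 30, p, 37, v), (31, 30, p, 9, k), (31, 36, r, 12, z), (31, 36, r, 30, p), (31, 36, r, 37, v), (31, 36, r, 9, k), (31, 37, v, 12, z), (31, 37, v, 30, p), (31, 37, v, 36, r), (31, 37, v, 9, k), (31, 9, k, 12, z), (31, 9, k, 30, p), (31, 9, k, 36, r), (31, 9, k, 37, v)}
Keep only column(s) F, C2 (18 duplicate(s) eliminated): {(16, 13), (16, 14), (16, 2), (31, 12), (31, 30), (31, 36), (31, 37), (31, 9)}

{(16, 13), (16, 14), (16, 2), (31, 12), (31, 30), (31, 36), (31, 37), (31, 9)}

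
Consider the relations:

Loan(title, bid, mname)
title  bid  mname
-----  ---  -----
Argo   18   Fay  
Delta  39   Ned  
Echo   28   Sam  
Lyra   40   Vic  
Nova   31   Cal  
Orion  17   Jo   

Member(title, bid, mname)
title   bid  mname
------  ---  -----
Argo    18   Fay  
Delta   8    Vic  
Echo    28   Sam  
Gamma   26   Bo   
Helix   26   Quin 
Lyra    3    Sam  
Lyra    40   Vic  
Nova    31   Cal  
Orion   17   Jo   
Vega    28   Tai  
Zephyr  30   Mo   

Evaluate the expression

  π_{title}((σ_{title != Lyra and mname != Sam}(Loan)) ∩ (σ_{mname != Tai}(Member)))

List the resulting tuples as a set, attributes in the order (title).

Apply σ_{title != Lyra and mname != Sam}; surviving tuples: {(Argo, 18, Fay), (Delta, 39, Ned), (Nova, 31, Cal), (Orion, 17, Jo)}
Apply σ_{mname != Tai}; surviving tuples: {(Argo, 18, Fay), (Delta, 8, Vic), (Echo, 28, Sam), (Gamma, 26, Bo), (Helix, 26, Quin), (Lyra, 3, Sam), (Lyra, 40, Vic), (Nova, 31, Cal), (Orion, 17, Jo), (Zephyr, 30, Mo)}
Intersection: {(Argo, 18, Fay), (Delta, 39, Ned), (Nova, 31, Cal), (Orion, 17, Jo)} with {(Argo, 18, Fay), (Delta, 8, Vic), (Echo, 28, Sam), (Gamma, 26, Bo), (Helix, 26, Quin), (Lyra, 3, Sam), (Lyra, 40, Vic), (Nova, 31, Cal), (Orion, 17, Jo), (Zephyr, 30, Mo)} → {(Argo, 18, Fay), (Nova, 31, Cal), (Orion, 17, Jo)}
Projecting to title: {Argo, Nova, Orion}

{Argo, Nova, Orion}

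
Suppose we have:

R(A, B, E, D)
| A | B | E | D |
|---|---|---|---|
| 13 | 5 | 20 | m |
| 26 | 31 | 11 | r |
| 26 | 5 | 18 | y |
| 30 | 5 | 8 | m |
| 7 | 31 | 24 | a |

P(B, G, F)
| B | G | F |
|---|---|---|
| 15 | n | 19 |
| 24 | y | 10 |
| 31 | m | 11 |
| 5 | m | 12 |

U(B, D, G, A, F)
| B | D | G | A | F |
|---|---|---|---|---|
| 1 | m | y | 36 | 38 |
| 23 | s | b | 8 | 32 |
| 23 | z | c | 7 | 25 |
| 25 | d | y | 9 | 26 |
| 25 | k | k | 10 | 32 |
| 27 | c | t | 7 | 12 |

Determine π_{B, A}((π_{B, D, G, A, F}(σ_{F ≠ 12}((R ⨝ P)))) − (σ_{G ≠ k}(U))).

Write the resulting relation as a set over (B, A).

{(31, 26), (31, 7)}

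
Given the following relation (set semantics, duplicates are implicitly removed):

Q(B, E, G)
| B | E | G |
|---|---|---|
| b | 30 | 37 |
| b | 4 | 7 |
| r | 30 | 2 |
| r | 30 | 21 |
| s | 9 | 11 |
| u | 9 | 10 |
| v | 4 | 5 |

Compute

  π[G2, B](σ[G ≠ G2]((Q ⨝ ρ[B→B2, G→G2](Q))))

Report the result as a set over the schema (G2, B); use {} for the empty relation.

{(10, s), (11, u), (2, b), (2, r), (21, b), (21, r), (37, r), (5, b), (7, v)}

ρ[B→B2, G→G2]: schema becomes (B2, E, G2); tuples unchanged.
Joining Q and ρ[B→B2, G→G2](Q) on E yields {(b, 30, 37, b, 37), (b, 30, 37, r, 2), (b, 30, 37, r, 21), (b, 4, 7, b, 7), (b, 4, 7, v, 5), (r, 30, 2, b, 37), (r, 30, 2, r, 2), (r, 30, 2, r, 21), (r, 30, 21, b, 37), (r, 30, 21, r, 2), (r, 30, 21, r, 21), (s, 9, 11, s, 11), (s, 9, 11, u, 10), (u, 9, 10, s, 11), (u, 9, 10, u, 10), (v, 4, 5, b, 7), (v, 4, 5, v, 5)}.
σ[G ≠ G2]: keep tuples satisfying G ≠ G2 → {(b, 30, 37, r, 2), (b, 30, 37, r, 21), (b, 4, 7, v, 5), (r, 30, 2, b, 37), (r, 30, 2, r, 21), (r, 30, 21, b, 37), (r, 30, 21, r, 2), (s, 9, 11, u, 10), (u, 9, 10, s, 11), (v, 4, 5, b, 7)}
π[G2, B]: project onto (G2, B) (1 duplicate(s) eliminated) → {(10, s), (11, u), (2, b), (2, r), (21, b), (21, r), (37, r), (5, b), (7, v)}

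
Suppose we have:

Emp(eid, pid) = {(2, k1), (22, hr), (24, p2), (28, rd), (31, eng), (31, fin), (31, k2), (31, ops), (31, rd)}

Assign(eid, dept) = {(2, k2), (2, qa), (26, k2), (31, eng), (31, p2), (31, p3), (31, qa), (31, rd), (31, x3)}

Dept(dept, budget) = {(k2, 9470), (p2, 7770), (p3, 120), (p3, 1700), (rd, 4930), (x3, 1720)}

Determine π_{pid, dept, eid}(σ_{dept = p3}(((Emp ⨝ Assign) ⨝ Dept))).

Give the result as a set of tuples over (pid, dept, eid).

{(eng, p3, 31), (fin, p3, 31), (k2, p3, 31), (ops, p3, 31), (rd, p3, 31)}

Joining Emp and Assign on eid yields {(2, k1, k2), (2, k1, qa), (31, eng, eng), (31, eng, p2), (31, eng, p3), (31, eng, qa), (31, eng, rd), (31, eng, x3), (31, fin, eng), (31, fin, p2), (31, fin, p3), (31, fin, qa), (31, fin, rd), (31, fin, x3), (31, k2, eng), (31, k2, p2), (31, k2, p3), (31, k2, qa), (31, k2, rd), (31, k2, x3), (31, ops, eng), (31, ops, p2), (31, ops, p3), (31, ops, qa), (31, ops, rd), (31, ops, x3), (31, rd, eng), (31, rd, p2), (31, rd, p3), (31, rd, qa), (31, rd, rd), (31, rd, x3)}.
Joining (Emp ⨝ Assign) and Dept on dept yields {(2, k1, k2, 9470), (31, eng, p2, 7770), (31, eng, p3, 120), (31, eng, p3, 1700), (31, eng, rd, 4930), (31, eng, x3, 1720), (31, fin, p2, 7770), (31, fin, p3, 120), (31, fin, p3, 1700), (31, fin, rd, 4930), (31, fin, x3, 1720), (31, k2, p2, 7770), (31, k2, p3, 120), (31, k2, p3, 1700), (31, k2, rd, 4930), (31, k2, x3, 1720), (31, ops, p2, 7770), (31, ops, p3, 120), (31, ops, p3, 1700), (31, ops, rd, 4930), (31, ops, x3, 1720), (31, rd, p2, 7770), (31, rd, p3, 120), (31, rd, p3, 1700), (31, rd, rd, 4930), (31, rd, x3, 1720)}.
Selection dept = p3: {(31, eng, p3, 120), (31, eng, p3, 1700), (31, fin, p3, 120), (31, fin, p3, 1700), (31, k2, p3, 120), (31, k2, p3, 1700), (31, ops, p3, 120), (31, ops, p3, 1700), (31, rd, p3, 120), (31, rd, p3, 1700)}
π_{pid, dept, eid} gives {(eng, p3, 31), (fin, p3, 31), (k2, p3, 31), (ops, p3, 31), (rd, p3, 31)} (5 duplicate(s) eliminated).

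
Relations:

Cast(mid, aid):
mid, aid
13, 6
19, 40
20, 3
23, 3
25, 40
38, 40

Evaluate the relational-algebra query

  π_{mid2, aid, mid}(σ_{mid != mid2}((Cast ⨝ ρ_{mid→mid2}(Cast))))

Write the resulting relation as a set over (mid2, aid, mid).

{(19, 40, 25), (19, 40, 38), (20, 3, 23), (23, 3, 20), (25, 40, 19), (25, 40, 38), (38, 40, 19), (38, 40, 25)}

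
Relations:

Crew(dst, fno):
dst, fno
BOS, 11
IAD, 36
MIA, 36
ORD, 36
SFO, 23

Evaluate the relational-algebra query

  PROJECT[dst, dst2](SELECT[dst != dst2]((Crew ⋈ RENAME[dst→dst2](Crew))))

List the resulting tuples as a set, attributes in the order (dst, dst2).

{(IAD, MIA), (IAD, ORD), (MIA, IAD), (MIA, ORD), (ORD, IAD), (ORD, MIA)}

ρ[dst→dst2]: schema becomes (dst2, fno); tuples unchanged.
Joining Crew and RENAME[dst→dst2](Crew) on fno yields {(BOS, 11, BOS), (IAD, 36, IAD), (IAD, 36, MIA), (IAD, 36, ORD), (MIA, 36, IAD), (MIA, 36, MIA), (MIA, 36, ORD), (ORD, 36, IAD), (ORD, 36, MIA), (ORD, 36, ORD), (SFO, 23, SFO)}.
Filtering on dst != dst2 leaves {(IAD, 36, MIA), (IAD, 36, ORD), (MIA, 36, IAD), (MIA, 36, ORD), (ORD, 36, IAD), (ORD, 36, MIA)}.
π_{dst, dst2} gives {(IAD, MIA), (IAD, ORD), (MIA, IAD), (MIA, ORD), (ORD, IAD), (ORD, MIA)}.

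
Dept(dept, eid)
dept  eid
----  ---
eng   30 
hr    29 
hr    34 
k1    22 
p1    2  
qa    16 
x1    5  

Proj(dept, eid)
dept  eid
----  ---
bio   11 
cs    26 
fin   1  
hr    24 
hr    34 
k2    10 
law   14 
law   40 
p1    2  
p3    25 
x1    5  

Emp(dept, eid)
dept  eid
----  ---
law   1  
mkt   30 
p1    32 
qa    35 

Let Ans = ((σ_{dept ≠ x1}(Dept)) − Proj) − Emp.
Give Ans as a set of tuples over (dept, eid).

Selection dept ≠ x1: {(eng, 30), (hr, 29), (hr, 34), (k1, 22), (p1, 2), (qa, 16)}
Taking the difference: {(eng, 30), (hr, 29), (k1, 22), (qa, 16)}
Taking the difference: {(eng, 30), (hr, 29), (k1, 22), (qa, 16)}

{(eng, 30), (hr, 29), (k1, 22), (qa, 16)}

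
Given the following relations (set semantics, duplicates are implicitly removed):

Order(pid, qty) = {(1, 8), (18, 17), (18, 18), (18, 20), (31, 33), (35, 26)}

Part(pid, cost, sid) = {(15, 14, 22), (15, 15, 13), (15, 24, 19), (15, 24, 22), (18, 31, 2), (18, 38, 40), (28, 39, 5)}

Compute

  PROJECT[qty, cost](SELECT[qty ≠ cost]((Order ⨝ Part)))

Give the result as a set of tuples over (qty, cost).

{(17, 31), (17, 38), (18, 31), (18, 38), (20, 31), (20, 38)}

Order ⋈ Part (natural join on pid): {(18, 17, 31, 2), (18, 17, 38, 40), (18, 18, 31, 2), (18, 18, 38, 40), (18, 20, 31, 2), (18, 20, 38, 40)}
Apply σ_{qty ≠ cost}; surviving tuples: {(18, 17, 31, 2), (18, 17, 38, 40), (18, 18, 31, 2), (18, 18, 38, 40), (18, 20, 31, 2), (18, 20, 38, 40)}
Projecting to qty, cost: {(17, 31), (17, 38), (18, 31), (18, 38), (20, 31), (20, 38)}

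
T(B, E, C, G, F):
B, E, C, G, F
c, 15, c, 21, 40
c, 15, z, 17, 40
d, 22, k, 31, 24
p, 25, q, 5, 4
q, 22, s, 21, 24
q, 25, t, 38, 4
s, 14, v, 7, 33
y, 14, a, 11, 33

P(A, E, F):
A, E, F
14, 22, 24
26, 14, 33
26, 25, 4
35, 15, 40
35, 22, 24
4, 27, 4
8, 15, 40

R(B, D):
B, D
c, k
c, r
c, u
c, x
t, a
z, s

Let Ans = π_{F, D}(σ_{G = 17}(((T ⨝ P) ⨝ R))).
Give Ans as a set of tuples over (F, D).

T ⋈ P (natural join on E, F): {(c, 15, c, 21, 40, 35), (c, 15, c, 21, 40, 8), (c, 15, z, 17, 40, 35), (c, 15, z, 17, 40, 8), (d, 22, k, 31, 24, 14), (d, 22, k, 31, 24, 35), (p, 25, q, 5, 4, 26), (q, 22, s, 21, 24, 14), (q, 22, s, 21, 24, 35), (q, 25, t, 38, 4, 26), (s, 14, v, 7, 33, 26), (y, 14, a, 11, 33, 26)}
(T ⨝ P) ⋈ R (natural join on B): {(c, 15, c, 21, 40, 35, k), (c, 15, c, 21, 40, 35, r), (c, 15, c, 21, 40, 35, u), (c, 15, c, 21, 40, 35, x), (c, 15, c, 21, 40, 8, k), (c, 15, c, 21, 40, 8, r), (c, 15, c, 21, 40, 8, u), (c, 15, c, 21, 40, 8, x), (c, 15, z, 17, 40, 35, k), (c, 15, z, 17, 40, 35, r), (c, 15, z, 17, 40, 35, u), (c, 15, z, 17, 40, 35, x), (c, 15, z, 17, 40, 8, k), (c, 15, z, 17, 40, 8, r), (c, 15, z, 17, 40, 8, u), (c, 15, z, 17, 40, 8, x)}
Filtering on G = 17 leaves {(c, 15, z, 17, 40, 35, k), (c, 15, z, 17, 40, 35, r), (c, 15, z, 17, 40, 35, u), (c, 15, z, 17, 40, 35, x), (c, 15, z, 17, 40, 8, k), (c, 15, z, 17, 40, 8, r), (c, 15, z, 17, 40, 8, u), (c, 15, z, 17, 40, 8, x)}.
Projecting to F, D (4 duplicate(s) eliminated): {(40, k), (40, r), (40, u), (40, x)}

{(40, k), (40, r), (40, u), (40, x)}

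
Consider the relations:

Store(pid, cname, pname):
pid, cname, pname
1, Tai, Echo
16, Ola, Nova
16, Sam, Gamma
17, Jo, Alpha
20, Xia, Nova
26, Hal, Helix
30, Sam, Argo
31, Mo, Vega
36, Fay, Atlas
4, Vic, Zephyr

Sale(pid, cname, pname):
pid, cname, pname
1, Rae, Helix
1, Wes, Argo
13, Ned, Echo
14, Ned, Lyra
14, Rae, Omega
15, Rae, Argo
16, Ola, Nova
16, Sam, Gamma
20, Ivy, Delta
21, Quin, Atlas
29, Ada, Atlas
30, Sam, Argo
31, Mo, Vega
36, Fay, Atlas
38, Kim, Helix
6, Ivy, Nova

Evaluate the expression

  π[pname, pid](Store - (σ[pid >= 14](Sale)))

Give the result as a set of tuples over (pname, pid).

{(Alpha, 17), (Echo, 1), (Helix, 26), (Nova, 20), (Zephyr, 4)}

σ[pid >= 14]: keep tuples satisfying pid >= 14 → {(14, Ned, Lyra), (14, Rae, Omega), (15, Rae, Argo), (16, Ola, Nova), (16, Sam, Gamma), (20, Ivy, Delta), (21, Quin, Atlas), (29, Ada, Atlas), (30, Sam, Argo), (31, Mo, Vega), (36, Fay, Atlas), (38, Kim, Helix)}
Taking the difference: {(1, Tai, Echo), (17, Jo, Alpha), (20, Xia, Nova), (26, Hal, Helix), (4, Vic, Zephyr)}
Projecting to pname, pid: {(Alpha, 17), (Echo, 1), (Helix, 26), (Nova, 20), (Zephyr, 4)}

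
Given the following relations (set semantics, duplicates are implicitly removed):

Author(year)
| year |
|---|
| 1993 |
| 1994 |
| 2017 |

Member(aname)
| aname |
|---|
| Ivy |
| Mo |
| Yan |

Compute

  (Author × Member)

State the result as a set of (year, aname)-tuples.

{(1993, Ivy), (1993, Mo), (1993, Yan), (1994, Ivy), (1994, Mo), (1994, Yan), (2017, Ivy), (2017, Mo), (2017, Yan)}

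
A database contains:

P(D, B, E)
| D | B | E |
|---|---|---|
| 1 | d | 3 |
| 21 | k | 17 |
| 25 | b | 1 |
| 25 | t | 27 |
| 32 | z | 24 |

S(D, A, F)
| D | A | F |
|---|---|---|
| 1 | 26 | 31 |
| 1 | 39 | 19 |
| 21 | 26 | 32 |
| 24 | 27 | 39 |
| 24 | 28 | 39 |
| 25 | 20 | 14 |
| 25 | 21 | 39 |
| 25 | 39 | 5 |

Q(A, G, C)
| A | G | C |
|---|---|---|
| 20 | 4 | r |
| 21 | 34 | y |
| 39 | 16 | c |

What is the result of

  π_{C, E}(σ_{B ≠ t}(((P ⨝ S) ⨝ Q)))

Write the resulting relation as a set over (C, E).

{(c, 1), (c, 3), (r, 1), (y, 1)}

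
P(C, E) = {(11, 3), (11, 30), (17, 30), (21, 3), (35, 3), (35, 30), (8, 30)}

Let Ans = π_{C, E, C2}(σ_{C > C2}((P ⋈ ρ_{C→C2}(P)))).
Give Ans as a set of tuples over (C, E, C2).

ρ[C→C2]: schema becomes (C2, E); tuples unchanged.
Joining P and ρ_{C→C2}(P) on E yields {(11, 3, 11), (11, 3, 21), (11, 3, 35), (11, 30, 11), (11, 30, 17), (11, 30, 35), (11, 30, 8), (17, 30, 11), (17, 30, 17), (17, 30, 35), (17, 30, 8), (21, 3, 11), (21, 3, 21), (21, 3, 35), (35, 3, 11), (35, 3, 21), (35, 3, 35), (35, 30, 11), (35, 30, 17), (35, 30, 35), (35, 30, 8), (8, 30, 11), (8, 30, 17), (8, 30, 35), (8, 30, 8)}.
Filtering on C > C2 leaves {(11, 30, 8), (17, 30, 11), (17, 30, 8), (21, 3, 11), (35, 3, 11), (35, 3, 21), (35, 30, 11), (35, 30, 17), (35, 30, 8)}.
π[C, E, C2]: project onto (C, E, C2) → {(11, 30, 8), (17, 30, 11), (17, 30, 8), (21, 3, 11), (35, 3, 11), (35, 3, 21), (35, 30, 11), (35, 30, 17), (35, 30, 8)}

{(11, 30, 8), (17, 30, 11), (17, 30, 8), (21, 3, 11), (35, 3, 11), (35, 3, 21), (35, 30, 11), (35, 30, 17), (35, 30, 8)}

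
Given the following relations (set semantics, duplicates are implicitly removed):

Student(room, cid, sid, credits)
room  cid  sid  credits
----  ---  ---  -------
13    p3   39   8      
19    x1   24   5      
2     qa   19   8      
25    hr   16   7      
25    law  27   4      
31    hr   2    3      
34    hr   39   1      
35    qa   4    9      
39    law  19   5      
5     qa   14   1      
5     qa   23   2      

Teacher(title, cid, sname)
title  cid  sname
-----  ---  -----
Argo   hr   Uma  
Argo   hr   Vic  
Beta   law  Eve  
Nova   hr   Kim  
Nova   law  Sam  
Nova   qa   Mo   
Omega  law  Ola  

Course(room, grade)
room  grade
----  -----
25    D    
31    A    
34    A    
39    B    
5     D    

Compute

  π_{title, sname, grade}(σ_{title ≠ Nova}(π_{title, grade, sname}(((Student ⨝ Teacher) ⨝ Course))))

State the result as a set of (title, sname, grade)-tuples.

Student ⋈ Teacher (natural join on cid): {(2, qa, 19, 8, Nova, Mo), (25, hr, 16, 7, Argo, Uma), (25, hr, 16, 7, Argo, Vic), (25, hr, 16, 7, Nova, Kim), (25, law, 27, 4, Beta, Eve), (25, law, 27, 4, Nova, Sam), (25, law, 27, 4, Omega, Ola), (31, hr, 2, 3, Argo, Uma), (31, hr, 2, 3, Argo, Vic), (31, hr, 2, 3, Nova, Kim), (34, hr, 39, 1, Argo, Uma), (34, hr, 39, 1, Argo, Vic), (34, hr, 39, 1, Nova, Kim), (35, qa, 4, 9, Nova, Mo), (39, law, 19, 5, Beta, Eve), (39, law, 19, 5, Nova, Sam), (39, law, 19, 5, Omega, Ola), (5, qa, 14, 1, Nova, Mo), (5, qa, 23, 2, Nova, Mo)}
(Student ⨝ Teacher) ⋈ Course (natural join on room): {(25, hr, 16, 7, Argo, Uma, D), (25, hr, 16, 7, Argo, Vic, D), (25, hr, 16, 7, Nova, Kim, D), (25, law, 27, 4, Beta, Eve, D), (25, law, 27, 4, Nova, Sam, D), (25, law, 27, 4, Omega, Ola, D), (31, hr, 2, 3, Argo, Uma, A), (31, hr, 2, 3, Argo, Vic, A), (31, hr, 2, 3, Nova, Kim, A), (34, hr, 39, 1, Argo, Uma, A), (34, hr, 39, 1, Argo, Vic, A), (34, hr, 39, 1, Nova, Kim, A), (39, law, 19, 5, Beta, Eve, B), (39, law, 19, 5, Nova, Sam, B), (39, law, 19, 5, Omega, Ola, B), (5, qa, 14, 1, Nova, Mo, D), (5, qa, 23, 2, Nova, Mo, D)}
π[title, grade, sname]: project onto (title, grade, sname) (4 duplicate(s) eliminated) → {(Argo, A, Uma), (Argo, A, Vic), (Argo, D, Uma), (Argo, D, Vic), (Beta, B, Eve), (Beta, D, Eve), (Nova, A, Kim), (Nova, B, Sam), (Nova, D, Kim), (Nova, D, Mo), (Nova, D, Sam), (Omega, B, Ola), (Omega, D, Ola)}
σ[title ≠ Nova]: keep tuples satisfying title ≠ Nova → {(Argo, A, Uma), (Argo, A, Vic), (Argo, D, Uma), (Argo, D, Vic), (Beta, B, Eve), (Beta, D, Eve), (Omega, B, Ola), (Omega, D, Ola)}
π[title, sname, grade]: project onto (title, sname, grade) → {(Argo, Uma, A), (Argo, Uma, D), (Argo, Vic, A), (Argo, Vic, D), (Beta, Eve, B), (Beta, Eve, D), (Omega, Ola, B), (Omega, Ola, D)}

{(Argo, Uma, A), (Argo, Uma, D), (Argo, Vic, A), (Argo, Vic, D), (Beta, Eve, B), (Beta, Eve, D), (Omega, Ola, B), (Omega, Ola, D)}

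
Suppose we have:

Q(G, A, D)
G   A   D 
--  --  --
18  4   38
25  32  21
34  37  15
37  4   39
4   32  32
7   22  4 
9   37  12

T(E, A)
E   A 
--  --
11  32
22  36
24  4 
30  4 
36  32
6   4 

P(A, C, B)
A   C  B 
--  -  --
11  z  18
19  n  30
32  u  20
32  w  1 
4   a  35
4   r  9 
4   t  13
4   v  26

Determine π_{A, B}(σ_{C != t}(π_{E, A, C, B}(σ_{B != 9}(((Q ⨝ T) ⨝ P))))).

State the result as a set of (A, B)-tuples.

Joining Q and T on A yields {(18, 4, 38, 24), (18, 4, 38, 30), (18, 4, 38, 6), (25, 32, 21, 11), (25, 32, 21, 36), (37, 4, 39, 24), (37, 4, 39, 30), (37, 4, 39, 6), (4, 32, 32, 11), (4, 32, 32, 36)}.
Joining (Q ⨝ T) and P on A yields {(18, 4, 38, 24, a, 35), (18, 4, 38, 24, r, 9), (18, 4, 38, 24, t, 13), (18, 4, 38, 24, v, 26), (18, 4, 38, 30, a, 35), (18, 4, 38, 30, r, 9), (18, 4, 38, 30, t, 13), (18, 4, 38, 30, v, 26), (18, 4, 38, 6, a, 35), (18, 4, 38, 6, r, 9), (18, 4, 38, 6, t, 13), (18, 4, 38, 6, v, 26), (25, 32, 21, 11, u, 20), (25, 32, 21, 11, w, 1), (25, 32, 21, 36, u, 20), (25, 32, 21, 36, w, 1), (37, 4, 39, 24, a, 35), (37, 4, 39, 24, r, 9), (37, 4, 39, 24, t, 13), (37, 4, 39, 24, v, 26), (37, 4, 39, 30, a, 35), (37, 4, 39, 30, r, 9), (37, 4, 39, 30, t, 13), (37, 4, 39, 30, v, 26), (37, 4, 39, 6, a, 35), (37, 4, 39, 6, r, 9), (37, 4, 39, 6, t, 13), (37, 4, 39, 6, v, 26), (4, 32, 32, 11, u, 20), (4, 32, 32, 11, w, 1), (4, 32, 32, 36, u, 20), (4, 32, 32, 36, w, 1)}.
Filtering on B != 9 leaves {(18, 4, 38, 24, a, 35), (18, 4, 38, 24, t, 13), (18, 4, 38, 24, v, 26), (18, 4, 38, 30, a, 35), (18, 4, 38, 30, t, 13), (18, 4, 38, 30, v, 26), (18, 4, 38, 6, a, 35), (18, 4, 38, 6, t, 13), (18, 4, 38, 6, v, 26), (25, 32, 21, 11, u, 20), (25, 32, 21, 11, w, 1), (25, 32, 21, 36, u, 20), (25, 32, 21, 36, w, 1), (37, 4, 39, 24, a, 35), (37, 4, 39, 24, t, 13), (37, 4, 39, 24, v, 26), (37, 4, 39, 30, a, 35), (37, 4, 39, 30, t, 13), (37, 4, 39, 30, v, 26), (37, 4, 39, 6, a, 35), (37, 4, 39, 6, t, 13), (37, 4, 39, 6, v, 26), (4, 32, 32, 11, u, 20), (4, 32, 32, 11, w, 1), (4, 32, 32, 36, u, 20), (4, 32, 32, 36, w, 1)}.
π[E, A, C, B]: project onto (E, A, C, B) (13 duplicate(s) eliminated) → {(11, 32, u, 20), (11, 32, w, 1), (24, 4, a, 35), (24, 4, t, 13), (24, 4, v, 26), (30, 4, a, 35), (30, 4, t, 13), (30, 4, v, 26), (36, 32, u, 20), (36, 32, w, 1), (6, 4, a, 35), (6, 4, t, 13), (6, 4, v, 26)}
Filtering on C != t leaves {(11, 32, u, 20), (11, 32, w, 1), (24, 4, a, 35), (24, 4, v, 26), (30, 4, a, 35), (30, 4, v, 26), (36, 32, u, 20), (36, 32, w, 1), (6, 4, a, 35), (6, 4, v, 26)}.
π[A, B]: project onto (A, B) (6 duplicate(s) eliminated) → {(32, 1), (32, 20), (4, 26), (4, 35)}

{(32, 1), (32, 20), (4, 26), (4, 35)}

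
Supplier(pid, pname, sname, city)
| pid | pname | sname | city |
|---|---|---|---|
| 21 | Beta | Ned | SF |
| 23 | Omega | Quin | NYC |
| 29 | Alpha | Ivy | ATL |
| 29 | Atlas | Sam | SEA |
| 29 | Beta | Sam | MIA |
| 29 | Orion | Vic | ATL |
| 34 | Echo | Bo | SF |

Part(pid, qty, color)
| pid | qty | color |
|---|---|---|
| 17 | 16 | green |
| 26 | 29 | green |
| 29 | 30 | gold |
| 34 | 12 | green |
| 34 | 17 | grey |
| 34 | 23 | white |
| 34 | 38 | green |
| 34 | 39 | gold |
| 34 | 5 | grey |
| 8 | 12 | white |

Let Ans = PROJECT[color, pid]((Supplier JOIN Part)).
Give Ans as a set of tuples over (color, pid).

{(gold, 29), (gold, 34), (green, 34), (grey, 34), (white, 34)}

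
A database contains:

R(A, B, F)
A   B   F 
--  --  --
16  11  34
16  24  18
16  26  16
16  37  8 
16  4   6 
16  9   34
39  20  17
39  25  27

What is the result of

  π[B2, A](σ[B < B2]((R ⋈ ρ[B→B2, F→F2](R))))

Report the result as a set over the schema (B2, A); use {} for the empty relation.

{(11, 16), (24, 16), (25, 39), (26, 16), (37, 16), (9, 16)}

ρ[B→B2, F→F2]: schema becomes (A, B2, F2); tuples unchanged.
Natural join on A: {(16, 11, 34, 11, 34), (16, 11, 34, 24, 18), (16, 11, 34, 26, 16), (16, 11, 34, 37, 8), (16, 11, 34, 4, 6), (16, 11, 34, 9, 34), (16, 24, 18, 11, 34), (16, 24, 18, 24, 18), (16, 24, 18, 26, 16), (16, 24, 18, 37, 8), (16, 24, 18, 4, 6), (16, 24, 18, 9, 34), (16, 26, 16, 11, 34), (16, 26, 16, 24, 18), (16, 26, 16, 26, 16), (16, 26, 16, 37, 8), (16, 26, 16, 4, 6), (16, 26, 16, 9, 34), (16, 37, 8, 11, 34), (16, 37, 8, 24, 18), (16, 37, 8, 26, 16), (16, 37, 8, 37, 8), (16, 37, 8, 4, 6), (16, 37, 8, 9, 34), (16, 4, 6, 11, 34), (16, 4, 6, 24, 18), (16, 4, 6, 26, 16), (16, 4, 6, 37, 8), (16, 4, 6, 4, 6), (16, 4, 6, 9, 34), (16, 9, 34, 11, 34), (16, 9, 34, 24, 18), (16, 9, 34, 26, 16), (16, 9, 34, 37, 8), (16, 9, 34, 4, 6), (16, 9, 34, 9, 34), (39, 20, 17, 20, 17), (39, 20, 17, 25, 27), (39, 25, 27, 20, 17), (39, 25, 27, 25, 27)}
Filtering on B < B2 leaves {(16, 11, 34, 24, 18), (16, 11, 34, 26, 16), (16, 11, 34, 37, 8), (16, 24, 18, 26, 16), (16, 24, 18, 37, 8), (16, 26, 16, 37, 8), (16, 4, 6, 11, 34), (16, 4, 6, 24, 18), (16, 4, 6, 26, 16), (16, 4, 6, 37, 8), (16, 4, 6, 9, 34), (16, 9, 34, 11, 34), (16, 9, 34, 24, 18), (16, 9, 34, 26, 16), (16, 9, 34, 37, 8), (39, 20, 17, 25, 27)}.
Projecting to B2, A (10 duplicate(s) eliminated): {(11, 16), (24, 16), (25, 39), (26, 16), (37, 16), (9, 16)}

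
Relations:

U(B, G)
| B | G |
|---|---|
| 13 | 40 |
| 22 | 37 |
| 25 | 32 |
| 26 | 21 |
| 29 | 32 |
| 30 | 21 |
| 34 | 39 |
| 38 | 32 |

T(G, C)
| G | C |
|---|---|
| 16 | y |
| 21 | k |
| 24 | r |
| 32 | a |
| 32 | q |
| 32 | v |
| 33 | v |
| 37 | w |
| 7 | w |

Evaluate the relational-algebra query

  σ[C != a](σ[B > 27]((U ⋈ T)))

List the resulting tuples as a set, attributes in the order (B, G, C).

{(29, 32, q), (29, 32, v), (30, 21, k), (38, 32, q), (38, 32, v)}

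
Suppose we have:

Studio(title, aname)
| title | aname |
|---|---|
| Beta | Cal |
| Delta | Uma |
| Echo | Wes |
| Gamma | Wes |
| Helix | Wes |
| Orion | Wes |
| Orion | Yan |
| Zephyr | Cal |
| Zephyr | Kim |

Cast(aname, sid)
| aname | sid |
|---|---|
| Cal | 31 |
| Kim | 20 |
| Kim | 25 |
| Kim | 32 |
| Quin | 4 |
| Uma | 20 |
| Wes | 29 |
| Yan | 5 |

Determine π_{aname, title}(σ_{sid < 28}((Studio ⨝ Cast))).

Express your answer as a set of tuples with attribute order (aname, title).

Studio ⋈ Cast (natural join on aname): {(Beta, Cal, 31), (Delta, Uma, 20), (Echo, Wes, 29), (Gamma, Wes, 29), (Helix, Wes, 29), (Orion, Wes, 29), (Orion, Yan, 5), (Zephyr, Cal, 31), (Zephyr, Kim, 20), (Zephyr, Kim, 25), (Zephyr, Kim, 32)}
σ[sid < 28]: keep tuples satisfying sid < 28 → {(Delta, Uma, 20), (Orion, Yan, 5), (Zephyr, Kim, 20), (Zephyr, Kim, 25)}
π_{aname, title} gives {(Kim, Zephyr), (Uma, Delta), (Yan, Orion)} (1 duplicate(s) eliminated).

{(Kim, Zephyr), (Uma, Delta), (Yan, Orion)}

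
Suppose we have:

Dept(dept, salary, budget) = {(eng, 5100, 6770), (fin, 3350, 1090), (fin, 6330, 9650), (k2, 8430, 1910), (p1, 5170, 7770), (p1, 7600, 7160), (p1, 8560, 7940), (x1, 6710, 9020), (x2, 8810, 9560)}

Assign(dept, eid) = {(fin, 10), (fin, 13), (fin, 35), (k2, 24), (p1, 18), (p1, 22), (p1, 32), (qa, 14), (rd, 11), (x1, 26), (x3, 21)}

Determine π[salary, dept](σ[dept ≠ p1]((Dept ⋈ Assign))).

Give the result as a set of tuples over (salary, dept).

Dept ⋈ Assign (natural join on dept): {(fin, 3350, 1090, 10), (fin, 3350, 1090, 13), (fin, 3350, 1090, 35), (fin, 6330, 9650, 10), (fin, 6330, 9650, 13), (fin, 6330, 9650, 35), (k2, 8430, 1910, 24), (p1, 5170, 7770, 18), (p1, 5170, 7770, 22), (p1, 5170, 7770, 32), (p1, 7600, 7160, 18), (p1, 7600, 7160, 22), (p1, 7600, 7160, 32), (p1, 8560, 7940, 18), (p1, 8560, 7940, 22), (p1, 8560, 7940, 32), (x1, 6710, 9020, 26)}
Selection dept ≠ p1: {(fin, 3350, 1090, 10), (fin, 3350, 1090, 13), (fin, 3350, 1090, 35), (fin, 6330, 9650, 10), (fin, 6330, 9650, 13), (fin, 6330, 9650, 35), (k2, 8430, 1910, 24), (x1, 6710, 9020, 26)}
π[salary, dept]: project onto (salary, dept) (4 duplicate(s) eliminated) → {(3350, fin), (6330, fin), (6710, x1), (8430, k2)}

{(3350, fin), (6330, fin), (6710, x1), (8430, k2)}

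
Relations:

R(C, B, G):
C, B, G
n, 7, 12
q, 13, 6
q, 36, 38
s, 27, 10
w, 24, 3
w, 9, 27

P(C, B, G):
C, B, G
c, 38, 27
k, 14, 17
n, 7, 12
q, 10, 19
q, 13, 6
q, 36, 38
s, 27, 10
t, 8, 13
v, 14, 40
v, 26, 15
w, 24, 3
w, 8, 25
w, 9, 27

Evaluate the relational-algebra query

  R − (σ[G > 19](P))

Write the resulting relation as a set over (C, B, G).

{(n, 7, 12), (q, 13, 6), (s, 27, 10), (w, 24, 3)}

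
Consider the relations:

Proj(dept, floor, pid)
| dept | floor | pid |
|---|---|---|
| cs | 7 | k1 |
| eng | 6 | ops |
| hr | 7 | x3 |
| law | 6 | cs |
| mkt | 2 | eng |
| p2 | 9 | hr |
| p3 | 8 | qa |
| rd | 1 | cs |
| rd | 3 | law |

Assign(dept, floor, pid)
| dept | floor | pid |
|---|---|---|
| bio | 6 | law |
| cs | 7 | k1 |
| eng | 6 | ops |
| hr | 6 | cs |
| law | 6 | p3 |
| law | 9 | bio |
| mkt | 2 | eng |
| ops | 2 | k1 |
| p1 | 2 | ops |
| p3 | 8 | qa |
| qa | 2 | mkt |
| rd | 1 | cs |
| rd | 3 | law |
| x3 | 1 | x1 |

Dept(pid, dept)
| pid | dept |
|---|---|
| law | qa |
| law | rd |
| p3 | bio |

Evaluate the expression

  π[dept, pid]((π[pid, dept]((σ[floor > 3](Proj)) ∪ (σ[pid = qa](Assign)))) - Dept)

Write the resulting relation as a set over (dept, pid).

Filtering on floor > 3 leaves {(cs, 7, k1), (eng, 6, ops), (hr, 7, x3), (law, 6, cs), (p2, 9, hr), (p3, 8, qa)}.
Filtering on pid = qa leaves {(p3, 8, qa)}.
Taking the union: {(cs, 7, k1), (eng, 6, ops), (hr, 7, x3), (law, 6, cs), (p2, 9, hr), (p3, 8, qa)}
Projecting to pid, dept: {(cs, law), (hr, p2), (k1, cs), (ops, eng), (qa, p3), (x3, hr)}
Taking the difference: {(cs, law), (hr, p2), (k1, cs), (ops, eng), (qa, p3), (x3, hr)}
Projecting to dept, pid: {(cs, k1), (eng, ops), (hr, x3), (law, cs), (p2, hr), (p3, qa)}

{(cs, k1), (eng, ops), (hr, x3), (law, cs), (p2, hr), (p3, qa)}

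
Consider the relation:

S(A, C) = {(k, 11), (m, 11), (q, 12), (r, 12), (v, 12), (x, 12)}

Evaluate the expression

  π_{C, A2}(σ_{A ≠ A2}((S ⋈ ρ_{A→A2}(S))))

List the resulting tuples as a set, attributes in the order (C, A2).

ρ[A→A2]: schema becomes (A2, C); tuples unchanged.
S ⋈ ρ_{A→A2}(S) (natural join on C): {(k, 11, k), (k, 11, m), (m, 11, k), (m, 11, m), (q, 12, q), (q, 12, r), (q, 12, v), (q, 12, x), (r, 12, q), (r, 12, r), (r, 12, v), (r, 12, x), (v, 12, q), (v, 12, r), (v, 12, v), (v, 12, x), (x, 12, q), (x, 12, r), (x, 12, v), (x, 12, x)}
Filtering on A ≠ A2 leaves {(k, 11, m), (m, 11, k), (q, 12, r), (q, 12, v), (q, 12, x), (r, 12, q), (r, 12, v), (r, 12, x), (v, 12, q), (v, 12, r), (v, 12, x), (x, 12, q), (x, 12, r), (x, 12, v)}.
Keep only column(s) C, A2 (8 duplicate(s) eliminated): {(11, k), (11, m), (12, q), (12, r), (12, v), (12, x)}

{(11, k), (11, m), (12, q), (12, r), (12, v), (12, x)}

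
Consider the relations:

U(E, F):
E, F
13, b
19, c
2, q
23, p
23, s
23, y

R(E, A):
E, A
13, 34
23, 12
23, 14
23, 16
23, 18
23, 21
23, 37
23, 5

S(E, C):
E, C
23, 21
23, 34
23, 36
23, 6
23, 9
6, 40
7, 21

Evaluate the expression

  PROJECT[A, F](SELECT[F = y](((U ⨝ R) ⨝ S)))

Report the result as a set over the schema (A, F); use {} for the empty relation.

U ⋈ R (natural join on E): {(13, b, 34), (23, p, 12), (23, p, 14), (23, p, 16), (23, p, 18), (23, p, 21), (23, p, 37), (23, p, 5), (23, s, 12), (23, s, 14), (23, s, 16), (23, s, 18), (23, s, 21), (23, s, 37), (23, s, 5), (23, y, 12), (23, y, 14), (23, y, 16), (23, y, 18), (23, y, 21), (23, y, 37), (23, y, 5)}
(U ⨝ R) ⋈ S (natural join on E): {(23, p, 12, 21), (23, p, 12, 34), (23, p, 12, 36), (23, p, 12, 6), (23, p, 12, 9), (23, p, 14, 21), (23, p, 14, 34), (23, p, 14, 36), (23, p, 14, 6), (23, p, 14, 9), (23, p, 16, 21), (23, p, 16, 34), (23, p, 16, 36), (23, p, 16, 6), (23, p, 16, 9), (23, p, 18, 21), (23, p, 18, 34), (23, p, 18, 36), (23, p, 18, 6), (23, p, 18, 9), (23, p, 21, 21), (23, p, 21, 34), (23, p, 21, 36), (23, p, 21, 6), (23, p, 21, 9), (23, p, 37, 21), (23, p, 37, 34), (23, p, 37, 36), (23, p, 37, 6), (23, p, 37, 9), (23, p, 5, 21), (23, p, 5, 34), (23, p, 5, 36), (23, p, 5, 6), (23, p, 5, 9), (23, s, 12, 21), (23, s, 12, 34), (23, s, 12, 36), (23, s, 12, 6), (23, s, 12, 9), (23, s, 14, 21), (23, s, 14, 34), (23, s, 14, 36), (23, s, 14, 6), (23, s, 14, 9), (23, s, 16, 21), (23, s, 16, 34), (23, s, 16, 36), (23, s, 16, 6), (23, s, 16, 9), (23, s, 18, 21), (23, s, 18, 34), (23, s, 18, 36), (23, s, 18, 6), (23, s, 18, 9), (23, s, 21, 21), (23, s, 21, 34), (23, s, 21, 36), (23, s, 21, 6), (23, s, 21, 9), (23, s, 37, 21), (23, s, 37, 34), (23, s, 37, 36), (23, s, 37, 6), (23, s, 37, 9), (23, s, 5, 21), (23, s, 5, 34), (23, s, 5, 36), (23, s, 5, 6), (23, s, 5, 9), (23, y, 12, 21), (23, y, 12, 34), (23, y, 12, 36), (23, y, 12, 6), (23, y, 12, 9), (23, y, 14, 21), (23, y, 14, 34), (23, y, 14, 36), (23, y, 14, 6), (23, y, 14, 9), (23, y, 16, 21), (23, y, 16, 34), (23, y, 16, 36), (23, y, 16, 6), (23, y, 16, 9), (23, y, 18, 21), (23, y, 18, 34), (23, y, 18, 36), (23, y, 18, 6), (23, y, 18, 9), (23, y, 21, 21), (23, y, 21, 34), (23, y, 21, 36), (23, y, 21, 6), (23, y, 21, 9), (23, y, 37, 21), (23, y, 37, 34), (23, y, 37, 36), (23, y, 37, 6), (23, y, 37, 9), (23, y, 5, 21), (23, y, 5, 34), (23, y, 5, 36), (23, y, 5, 6), (23, y, 5, 9)}
Apply σ_{F = y}; surviving tuples: {(23, y, 12, 21), (23, y, 12, 34), (23, y, 12, 36), (23, y, 12, 6), (23, y, 12, 9), (23, y, 14, 21), (23, y, 14, 34), (23, y, 14, 36), (23, y, 14, 6), (23, y, 14, 9), (23, y, 16, 21), (23, y, 16, 34), (23, y, 16, 36), (23, y, 16, 6), (23, y, 16, 9), (23, y, 18, 21), (23, y, 18, 34), (23, y, 18, 36), (23, y, 18, 6), (23, y, 18, 9), (23, y, 21, 21), (23, y, 21, 34), (23, y, 21, 36), (23, y, 21, 6), (23, y, 21, 9), (23, y, 37, 21), (23, y, 37, 34), (23, y, 37, 36), (23, y, 37, 6), (23, y, 37, 9), (23, y, 5, 21), (23, y, 5, 34), (23, y, 5, 36), (23, y, 5, 6), (23, y, 5, 9)}
Keep only column(s) A, F (28 duplicate(s) eliminated): {(12, y), (14, y), (16, y), (18, y), (21, y), (37, y), (5, y)}

{(12, y), (14, y), (16, y), (18, y), (21, y), (37, y), (5, y)}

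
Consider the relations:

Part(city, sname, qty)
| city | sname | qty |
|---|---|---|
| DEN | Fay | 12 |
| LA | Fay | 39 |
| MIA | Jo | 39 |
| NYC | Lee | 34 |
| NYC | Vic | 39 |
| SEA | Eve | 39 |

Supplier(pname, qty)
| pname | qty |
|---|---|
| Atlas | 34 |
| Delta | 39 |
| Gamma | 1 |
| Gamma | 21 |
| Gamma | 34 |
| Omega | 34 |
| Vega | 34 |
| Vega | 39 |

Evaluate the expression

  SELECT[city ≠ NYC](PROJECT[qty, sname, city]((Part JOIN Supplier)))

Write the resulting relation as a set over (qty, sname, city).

{(39, Eve, SEA), (39, Fay, LA), (39, Jo, MIA)}

Joining Part and Supplier on qty yields {(LA, Fay, 39, Delta), (LA, Fay, 39, Vega), (MIA, Jo, 39, Delta), (MIA, Jo, 39, Vega), (NYC, Lee, 34, Atlas), (NYC, Lee, 34, Gamma), (NYC, Lee, 34, Omega), (NYC, Lee, 34, Vega), (NYC, Vic, 39, Delta), (NYC, Vic, 39, Vega), (SEA, Eve, 39, Delta), (SEA, Eve, 39, Vega)}.
Keep only column(s) qty, sname, city (7 duplicate(s) eliminated): {(34, Lee, NYC), (39, Eve, SEA), (39, Fay, LA), (39, Jo, MIA), (39, Vic, NYC)}
Filtering on city ≠ NYC leaves {(39, Eve, SEA), (39, Fay, LA), (39, Jo, MIA)}.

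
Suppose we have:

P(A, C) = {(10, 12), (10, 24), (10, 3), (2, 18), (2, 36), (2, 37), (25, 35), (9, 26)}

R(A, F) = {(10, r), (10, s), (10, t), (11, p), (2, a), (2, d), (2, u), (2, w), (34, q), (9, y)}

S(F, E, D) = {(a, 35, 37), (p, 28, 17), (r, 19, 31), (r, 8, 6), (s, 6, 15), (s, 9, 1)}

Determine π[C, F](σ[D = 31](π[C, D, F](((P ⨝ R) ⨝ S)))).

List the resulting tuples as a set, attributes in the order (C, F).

P ⋈ R (natural join on A): {(10, 12, r), (10, 12, s), (10, 12, t), (10, 24, r), (10, 24, s), (10, 24, t), (10, 3, r), (10, 3, s), (10, 3, t), (2, 18, a), (2, 18, d), (2, 18, u), (2, 18, w), (2, 36, a), (2, 36, d), (2, 36, u), (2, 36, w), (2, 37, a), (2, 37, d), (2, 37, u), (2, 37, w), (9, 26, y)}
(P ⨝ R) ⋈ S (natural join on F): {(10, 12, r, 19, 31), (10, 12, r, 8, 6), (10, 12, s, 6, 15), (10, 12, s, 9, 1), (10, 24, r, 19, 31), (10, 24, r, 8, 6), (10, 24, s, 6, 15), (10, 24, s, 9, 1), (10, 3, r, 19, 31), (10, 3, r, 8, 6), (10, 3, s, 6, 15), (10, 3, s, 9, 1), (2, 18, a, 35, 37), (2, 36, a, 35, 37), (2, 37, a, 35, 37)}
π[C, D, F]: project onto (C, D, F) → {(12, 1, s), (12, 15, s), (12, 31, r), (12, 6, r), (18, 37, a), (24, 1, s), (24, 15, s), (24, 31, r), (24, 6, r), (3, 1, s), (3, 15, s), (3, 31, r), (3, 6, r), (36, 37, a), (37, 37, a)}
Apply σ_{D = 31}; surviving tuples: {(12, 31, r), (24, 31, r), (3, 31, r)}
π[C, F]: project onto (C, F) → {(12, r), (24, r), (3, r)}

{(12, r), (24, r), (3, r)}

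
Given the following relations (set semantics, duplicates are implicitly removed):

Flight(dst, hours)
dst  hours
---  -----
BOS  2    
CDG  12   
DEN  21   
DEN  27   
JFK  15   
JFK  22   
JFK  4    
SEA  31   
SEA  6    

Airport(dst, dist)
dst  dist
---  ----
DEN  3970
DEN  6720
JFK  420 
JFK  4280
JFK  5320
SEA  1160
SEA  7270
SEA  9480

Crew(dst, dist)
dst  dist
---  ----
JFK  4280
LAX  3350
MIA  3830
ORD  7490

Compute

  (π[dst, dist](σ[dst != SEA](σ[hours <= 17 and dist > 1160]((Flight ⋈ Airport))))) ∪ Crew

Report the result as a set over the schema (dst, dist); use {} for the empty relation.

Joining Flight and Airport on dst yields {(DEN, 21, 3970), (DEN, 21, 6720), (DEN, 27, 3970), (DEN, 27, 6720), (JFK, 15, 420), (JFK, 15, 4280), (JFK, 15, 5320), (JFK, 22, 420), (JFK, 22, 4280), (JFK, 22, 5320), (JFK, 4, 420), (JFK, 4, 4280), (JFK, 4, 5320), (SEA, 31, 1160), (SEA, 31, 7270), (SEA, 31, 9480), (SEA, 6, 1160), (SEA, 6, 7270), (SEA, 6, 9480)}.
Filtering on hours <= 17 and dist > 1160 leaves {(JFK, 15, 4280), (JFK, 15, 5320), (JFK, 4, 4280), (JFK, 4, 5320), (SEA, 6, 7270), (SEA, 6, 9480)}.
Filtering on dst != SEA leaves {(JFK, 15, 4280), (JFK, 15, 5320), (JFK, 4, 4280), (JFK, 4, 5320)}.
Keep only column(s) dst, dist (2 duplicate(s) eliminated): {(JFK, 4280), (JFK, 5320)}
Set union of the two operands is {(JFK, 4280), (JFK, 5320), (LAX, 3350), (MIA, 3830), (ORD, 7490)}.

{(JFK, 4280), (JFK, 5320), (LAX, 3350), (MIA, 3830), (ORD, 7490)}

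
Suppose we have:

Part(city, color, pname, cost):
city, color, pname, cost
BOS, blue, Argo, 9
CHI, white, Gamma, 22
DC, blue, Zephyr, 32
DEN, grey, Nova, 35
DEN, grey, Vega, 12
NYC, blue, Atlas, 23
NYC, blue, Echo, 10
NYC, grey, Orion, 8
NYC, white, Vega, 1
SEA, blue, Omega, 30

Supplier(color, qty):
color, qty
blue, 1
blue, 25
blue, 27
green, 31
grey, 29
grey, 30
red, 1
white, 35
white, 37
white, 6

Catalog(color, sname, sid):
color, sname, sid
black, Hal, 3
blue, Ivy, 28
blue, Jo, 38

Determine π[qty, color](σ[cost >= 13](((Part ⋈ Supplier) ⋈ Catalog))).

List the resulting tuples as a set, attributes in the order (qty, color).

Natural join on color: {(BOS, blue, Argo, 9, 1), (BOS, blue, Argo, 9, 25), (BOS, blue, Argo, 9, 27), (CHI, white, Gamma, 22, 35), (CHI, white, Gamma, 22, 37), (CHI, white, Gamma, 22, 6), (DC, blue, Zephyr, 32, 1), (DC, blue, Zephyr, 32, 25), (DC, blue, Zephyr, 32, 27), (DEN, grey, Nova, 35, 29), (DEN, grey, Nova, 35, 30), (DEN, grey, Vega, 12, 29), (DEN, grey, Vega, 12, 30), (NYC, blue, Atlas, 23, 1), (NYC, blue, Atlas, 23, 25), (NYC, blue, Atlas, 23, 27), (NYC, blue, Echo, 10, 1), (NYC, blue, Echo, 10, 25), (NYC, blue, Echo, 10, 27), (NYC, grey, Orion, 8, 29), (NYC, grey, Orion, 8, 30), (NYC, white, Vega, 1, 35), (NYC, white, Vega, 1, 37), (NYC, white, Vega, 1, 6), (SEA, blue, Omega, 30, 1), (SEA, blue, Omega, 30, 25), (SEA, blue, Omega, 30, 27)}
Natural join on color: {(BOS, blue, Argo, 9, 1, Ivy, 28), (BOS, blue, Argo, 9, 1, Jo, 38), (BOS, blue, Argo, 9, 25, Ivy, 28), (BOS, blue, Argo, 9, 25, Jo, 38), (BOS, blue, Argo, 9, 27, Ivy, 28), (BOS, blue, Argo, 9, 27, Jo, 38), (DC, blue, Zephyr, 32, 1, Ivy, 28), (DC, blue, Zephyr, 32, 1, Jo, 38), (DC, blue, Zephyr, 32, 25, Ivy, 28), (DC, blue, Zephyr, 32, 25, Jo, 38), (DC, blue, Zephyr, 32, 27, Ivy, 28), (DC, blue, Zephyr, 32, 27, Jo, 38), (NYC, blue, Atlas, 23, 1, Ivy, 28), (NYC, blue, Atlas, 23, 1, Jo, 38), (NYC, blue, Atlas, 23, 25, Ivy, 28), (NYC, blue, Atlas, 23, 25, Jo, 38), (NYC, blue, Atlas, 23, 27, Ivy, 28), (NYC, blue, Atlas, 23, 27, Jo, 38), (NYC, blue, Echo, 10, 1, Ivy, 28), (NYC, blue, Echo, 10, 1, Jo, 38), (NYC, blue, Echo, 10, 25, Ivy, 28), (NYC, blue, Echo, 10, 25, Jo, 38), (NYC, blue, Echo, 10, 27, Ivy, 28), (NYC, blue, Echo, 10, 27, Jo, 38), (SEA, blue, Omega, 30, 1, Ivy, 28), (SEA, blue, Omega, 30, 1, Jo, 38), (SEA, blue, Omega, 30, 25, Ivy, 28), (SEA, blue, Omega, 30, 25, Jo, 38), (SEA, blue, Omega, 30, 27, Ivy, 28), (SEA, blue, Omega, 30, 27, Jo, 38)}
σ[cost >= 13]: keep tuples satisfying cost >= 13 → {(DC, blue, Zephyr, 32, 1, Ivy, 28), (DC, blue, Zephyr, 32, 1, Jo, 38), (DC, blue, Zephyr, 32, 25, Ivy, 28), (DC, blue, Zephyr, 32, 25, Jo, 38), (DC, blue, Zephyr, 32, 27, Ivy, 28), (DC, blue, Zephyr, 32, 27, Jo, 38), (NYC, blue, Atlas, 23, 1, Ivy, 28), (NYC, blue, Atlas, 23, 1, Jo, 38), (NYC, blue, Atlas, 23, 25, Ivy, 28), (NYC, blue, Atlas, 23, 25, Jo, 38), (NYC, blue, Atlas, 23, 27, Ivy, 28), (NYC, blue, Atlas, 23, 27, Jo, 38), (SEA, blue, Omega, 30, 1, Ivy, 28), (SEA, blue, Omega, 30, 1, Jo, 38), (SEA, blue, Omega, 30, 25, Ivy, 28), (SEA, blue, Omega, 30, 25, Jo, 38), (SEA, blue, Omega, 30, 27, Ivy, 28), (SEA, blue, Omega, 30, 27, Jo, 38)}
Projecting to qty, color (15 duplicate(s) eliminated): {(1, blue), (25, blue), (27, blue)}

{(1, blue), (25, blue), (27, blue)}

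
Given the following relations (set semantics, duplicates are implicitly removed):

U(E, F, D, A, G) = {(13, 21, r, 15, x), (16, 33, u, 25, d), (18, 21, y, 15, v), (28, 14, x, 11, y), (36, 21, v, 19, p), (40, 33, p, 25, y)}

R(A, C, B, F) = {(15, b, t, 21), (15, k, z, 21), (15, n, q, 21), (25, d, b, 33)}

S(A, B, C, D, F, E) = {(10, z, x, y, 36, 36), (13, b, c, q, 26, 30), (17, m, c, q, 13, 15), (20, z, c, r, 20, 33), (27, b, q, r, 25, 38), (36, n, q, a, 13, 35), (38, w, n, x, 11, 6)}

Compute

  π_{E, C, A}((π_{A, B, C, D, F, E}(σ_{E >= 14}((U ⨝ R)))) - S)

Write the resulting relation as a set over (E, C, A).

{(16, d, 25), (18, b, 15), (18, k, 15), (18, n, 15), (40, d, 25)}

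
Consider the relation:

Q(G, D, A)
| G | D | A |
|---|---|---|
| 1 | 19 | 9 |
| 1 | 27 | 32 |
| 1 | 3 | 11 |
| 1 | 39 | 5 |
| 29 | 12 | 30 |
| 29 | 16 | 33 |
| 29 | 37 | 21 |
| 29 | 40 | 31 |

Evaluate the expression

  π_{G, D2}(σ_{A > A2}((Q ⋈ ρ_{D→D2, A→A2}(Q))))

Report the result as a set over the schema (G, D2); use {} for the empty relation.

{(1, 19), (1, 3), (1, 39), (29, 12), (29, 37), (29, 40)}

ρ[D→D2, A→A2]: schema becomes (G, D2, A2); tuples unchanged.
Joining Q and ρ_{D→D2, A→A2}(Q) on G yields {(1, 19, 9, 19, 9), (1, 19, 9, 27, 32), (1, 19, 9, 3, 11), (1, 19, 9, 39, 5), (1, 27, 32, 19, 9), (1, 27, 32, 27, 32), (1, 27, 32, 3, 11), (1, 27, 32, 39, 5), (1, 3, 11, 19, 9), (1, 3, 11, 27, 32), (1, 3, 11, 3, 11), (1, 3, 11, 39, 5), (1, 39, 5, 19, 9), (1, 39, 5, 27, 32), (1, 39, 5, 3, 11), (1, 39, 5, 39, 5), (29, 12, 30, 12, 30), (29, 12, 30, 16, 33), (29, 12, 30, 37, 21), (29, 12, 30, 40, 31), (29, 16, 33, 12, 30), (29, 16, 33, 16, 33), (29, 16, 33, 37, 21), (29, 16, 33, 40, 31), (29, 37, 21, 12, 30), (29, 37, 21, 16, 33), (29, 37, 21, 37, 21), (29, 37, 21, 40, 31), (29, 40, 31, 12, 30), (29, 40, 31, 16, 33), (29, 40, 31, 37, 21), (29, 40, 31, 40, 31)}.
Apply σ_{A > A2}; surviving tuples: {(1, 19, 9, 39, 5), (1, 27, 32, 19, 9), (1, 27, 32, 3, 11), (1, 27, 32, 39, 5), (1, 3, 11, 19, 9), (1, 3, 11, 39, 5), (29, 12, 30, 37, 21), (29, 16, 33, 12, 30), (29, 16, 33, 37, 21), (29, 16, 33, 40, 31), (29, 40, 31, 12, 30), (29, 40, 31, 37, 21)}
π_{G, D2} gives {(1, 19), (1, 3), (1, 39), (29, 12), (29, 37), (29, 40)} (6 duplicate(s) eliminated).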